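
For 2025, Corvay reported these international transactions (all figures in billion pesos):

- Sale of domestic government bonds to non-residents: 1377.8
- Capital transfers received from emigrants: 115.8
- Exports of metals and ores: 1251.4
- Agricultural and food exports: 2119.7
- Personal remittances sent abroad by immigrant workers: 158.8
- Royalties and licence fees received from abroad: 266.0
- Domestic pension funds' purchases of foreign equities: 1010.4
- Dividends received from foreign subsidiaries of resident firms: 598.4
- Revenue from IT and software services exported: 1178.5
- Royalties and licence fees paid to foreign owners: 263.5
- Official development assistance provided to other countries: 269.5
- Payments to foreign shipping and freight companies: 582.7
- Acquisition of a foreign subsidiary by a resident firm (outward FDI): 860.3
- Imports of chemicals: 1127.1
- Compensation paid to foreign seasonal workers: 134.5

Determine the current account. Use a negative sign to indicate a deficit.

Goods: -1127.1 + 1251.4 + 2119.7 = 2244.0
Services: 1178.5 - 263.5 + 266.0 - 582.7 = 598.3
Primary income: -134.5 + 598.4 = 463.9
Secondary income: -158.8 - 269.5 = -428.3
Current account = 2244.0 + 598.3 + 463.9 + (-428.3) = 2877.9
(Excluded from the current account — financial account: sale of domestic government bonds to non-residents 1377.8, domestic pension funds' purchases of foreign equities 1010.4, acquisition of a foreign subsidiary by a resident firm (outward FDI) 860.3; capital account: capital transfers received from emigrants 115.8.)

2877.9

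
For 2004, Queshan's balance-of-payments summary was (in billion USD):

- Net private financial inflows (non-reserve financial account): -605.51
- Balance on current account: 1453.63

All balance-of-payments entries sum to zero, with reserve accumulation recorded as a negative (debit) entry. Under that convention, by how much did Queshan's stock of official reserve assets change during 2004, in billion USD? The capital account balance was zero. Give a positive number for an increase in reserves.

848.12

Official reserve transactions balance = -(1453.63 + (-605.51)) = -848.12
An accumulation of reserves is recorded as a debit (negative entry), so the change in the stock of reserves is the negative of that balance.
Change in official reserves = -(-848.12) = 848.12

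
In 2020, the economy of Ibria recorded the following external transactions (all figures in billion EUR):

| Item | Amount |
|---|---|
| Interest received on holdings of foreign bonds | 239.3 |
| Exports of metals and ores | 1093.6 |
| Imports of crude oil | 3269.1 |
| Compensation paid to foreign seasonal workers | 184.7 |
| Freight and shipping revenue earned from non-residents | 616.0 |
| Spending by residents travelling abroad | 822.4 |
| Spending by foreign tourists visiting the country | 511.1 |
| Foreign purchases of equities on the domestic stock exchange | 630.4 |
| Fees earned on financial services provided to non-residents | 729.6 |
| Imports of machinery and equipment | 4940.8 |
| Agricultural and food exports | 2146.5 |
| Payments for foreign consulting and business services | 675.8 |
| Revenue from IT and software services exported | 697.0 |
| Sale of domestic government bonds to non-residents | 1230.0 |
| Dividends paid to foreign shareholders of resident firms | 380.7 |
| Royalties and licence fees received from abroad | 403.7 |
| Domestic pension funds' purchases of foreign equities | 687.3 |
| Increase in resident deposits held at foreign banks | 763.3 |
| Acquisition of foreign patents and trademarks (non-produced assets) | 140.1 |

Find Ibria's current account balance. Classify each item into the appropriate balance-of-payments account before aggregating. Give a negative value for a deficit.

Goods: -4940.8 + 1093.6 - 3269.1 + 2146.5 = -4969.8
Services: -822.4 + 697.0 + 511.1 + 616.0 + 729.6 - 675.8 + 403.7 = 1459.2
Primary income: -184.7 + 239.3 - 380.7 = -326.1
Current account = (-4969.8) + 1459.2 + (-326.1) = -3836.7
(Excluded from the current account — financial account: foreign purchases of equities on the domestic stock exchange 630.4, sale of domestic government bonds to non-residents 1230.0, domestic pension funds' purchases of foreign equities 687.3, increase in resident deposits held at foreign banks 763.3; capital account: acquisition of foreign patents and trademarks (non-produced assets) 140.1.)

-3836.7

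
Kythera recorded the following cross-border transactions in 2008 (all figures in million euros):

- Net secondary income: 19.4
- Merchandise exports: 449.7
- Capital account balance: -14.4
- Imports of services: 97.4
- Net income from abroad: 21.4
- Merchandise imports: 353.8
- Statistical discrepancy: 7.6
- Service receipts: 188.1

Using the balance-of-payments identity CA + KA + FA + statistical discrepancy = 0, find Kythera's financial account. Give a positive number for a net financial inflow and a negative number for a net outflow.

-220.6

Goods balance = 449.7 - 353.8 = 95.9
Services balance = 188.1 - 97.4 = 90.7
Trade balance (goods + services) = 95.9 + 90.7 = 186.6
Net primary income = 21.4
Net secondary income = 19.4
Current account = 186.6 + 21.4 + 19.4 = 227.4
Financial account = -(227.4 + (-14.4) + 7.6) = -220.6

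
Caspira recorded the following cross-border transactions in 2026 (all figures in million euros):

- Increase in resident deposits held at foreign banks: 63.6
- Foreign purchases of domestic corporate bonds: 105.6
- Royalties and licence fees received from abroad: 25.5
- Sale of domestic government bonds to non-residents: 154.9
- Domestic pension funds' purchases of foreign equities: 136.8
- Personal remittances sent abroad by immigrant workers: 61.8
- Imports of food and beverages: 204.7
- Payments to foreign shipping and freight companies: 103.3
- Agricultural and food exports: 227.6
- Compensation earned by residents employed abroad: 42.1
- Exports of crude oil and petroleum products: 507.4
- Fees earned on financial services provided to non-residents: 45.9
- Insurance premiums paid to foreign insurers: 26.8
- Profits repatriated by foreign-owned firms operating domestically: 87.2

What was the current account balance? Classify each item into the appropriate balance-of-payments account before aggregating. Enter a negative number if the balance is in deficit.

364.7

Goods: 507.4 + 227.6 - 204.7 = 530.3
Services: -26.8 - 103.3 + 45.9 + 25.5 = -58.7
Primary income: -87.2 + 42.1 = -45.1
Secondary income: -61.8
Current account = 530.3 + (-58.7) + (-45.1) + (-61.8) = 364.7
(Excluded from the current account — financial account: increase in resident deposits held at foreign banks 63.6, foreign purchases of domestic corporate bonds 105.6, sale of domestic government bonds to non-residents 154.9, domestic pension funds' purchases of foreign equities 136.8.)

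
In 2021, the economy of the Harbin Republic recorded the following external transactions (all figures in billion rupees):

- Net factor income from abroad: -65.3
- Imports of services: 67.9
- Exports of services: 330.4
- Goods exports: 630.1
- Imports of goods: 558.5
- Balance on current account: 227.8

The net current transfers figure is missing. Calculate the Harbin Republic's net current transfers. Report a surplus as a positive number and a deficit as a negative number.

Current account = goods balance + services balance + net primary income + net secondary income
Sum of the known components = 268.8
Net current transfers = CA - (known components) = 227.8 - 268.8 = -41.0

-41.0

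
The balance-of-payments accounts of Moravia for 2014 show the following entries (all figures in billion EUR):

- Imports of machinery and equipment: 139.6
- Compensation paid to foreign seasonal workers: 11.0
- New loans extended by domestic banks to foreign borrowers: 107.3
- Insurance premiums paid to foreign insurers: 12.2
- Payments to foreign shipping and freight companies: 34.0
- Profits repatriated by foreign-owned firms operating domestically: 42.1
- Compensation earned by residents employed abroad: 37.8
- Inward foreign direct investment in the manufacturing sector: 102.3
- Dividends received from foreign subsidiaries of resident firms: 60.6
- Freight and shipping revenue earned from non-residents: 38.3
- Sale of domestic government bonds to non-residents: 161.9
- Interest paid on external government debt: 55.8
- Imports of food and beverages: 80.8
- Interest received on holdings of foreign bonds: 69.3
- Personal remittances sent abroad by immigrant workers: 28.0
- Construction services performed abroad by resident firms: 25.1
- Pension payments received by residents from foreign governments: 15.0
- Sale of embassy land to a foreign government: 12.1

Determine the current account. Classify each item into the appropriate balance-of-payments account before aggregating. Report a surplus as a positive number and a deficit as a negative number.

Goods: -139.6 - 80.8 = -220.4
Services: -34.0 + 25.1 - 12.2 + 38.3 = 17.2
Primary income: 69.3 - 42.1 - 55.8 + 60.6 - 11.0 + 37.8 = 58.8
Secondary income: -28.0 + 15.0 = -13.0
Current account = (-220.4) + 17.2 + 58.8 + (-13.0) = -157.4
(Excluded from the current account — financial account: new loans extended by domestic banks to foreign borrowers 107.3, inward foreign direct investment in the manufacturing sector 102.3, sale of domestic government bonds to non-residents 161.9; capital account: sale of embassy land to a foreign government 12.1.)

-157.4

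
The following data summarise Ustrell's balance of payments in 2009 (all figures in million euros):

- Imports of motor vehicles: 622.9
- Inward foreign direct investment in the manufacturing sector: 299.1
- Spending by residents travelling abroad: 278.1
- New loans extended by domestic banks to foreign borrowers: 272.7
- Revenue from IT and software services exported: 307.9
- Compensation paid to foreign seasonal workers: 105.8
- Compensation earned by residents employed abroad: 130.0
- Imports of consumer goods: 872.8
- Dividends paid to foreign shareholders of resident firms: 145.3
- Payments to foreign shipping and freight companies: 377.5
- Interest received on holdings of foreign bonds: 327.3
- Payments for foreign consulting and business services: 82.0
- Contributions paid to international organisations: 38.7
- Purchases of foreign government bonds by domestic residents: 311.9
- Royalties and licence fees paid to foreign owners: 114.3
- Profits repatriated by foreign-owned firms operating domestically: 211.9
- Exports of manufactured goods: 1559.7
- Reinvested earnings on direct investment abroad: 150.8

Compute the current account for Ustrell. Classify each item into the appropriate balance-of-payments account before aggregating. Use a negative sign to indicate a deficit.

-373.6

Goods: -622.9 + 1559.7 - 872.8 = 64.0
Services: 307.9 - 278.1 - 82.0 - 377.5 - 114.3 = -544.0
Primary income: 150.8 - 211.9 - 145.3 - 105.8 + 130.0 + 327.3 = 145.1
Secondary income: -38.7
Current account = 64.0 + (-544.0) + 145.1 + (-38.7) = -373.6
(Excluded from the current account — financial account: inward foreign direct investment in the manufacturing sector 299.1, new loans extended by domestic banks to foreign borrowers 272.7, purchases of foreign government bonds by domestic residents 311.9.)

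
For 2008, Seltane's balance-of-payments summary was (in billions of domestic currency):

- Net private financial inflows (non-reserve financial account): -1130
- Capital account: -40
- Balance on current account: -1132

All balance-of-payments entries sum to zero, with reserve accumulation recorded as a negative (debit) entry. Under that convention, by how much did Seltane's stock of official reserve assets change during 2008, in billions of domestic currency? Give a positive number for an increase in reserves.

Official reserve transactions balance = -((-1132) + (-40) + (-1130)) = 2302
An accumulation of reserves is recorded as a debit (negative entry), so the change in the stock of reserves is the negative of that balance.
Change in official reserves = -(2302) = -2302

-2302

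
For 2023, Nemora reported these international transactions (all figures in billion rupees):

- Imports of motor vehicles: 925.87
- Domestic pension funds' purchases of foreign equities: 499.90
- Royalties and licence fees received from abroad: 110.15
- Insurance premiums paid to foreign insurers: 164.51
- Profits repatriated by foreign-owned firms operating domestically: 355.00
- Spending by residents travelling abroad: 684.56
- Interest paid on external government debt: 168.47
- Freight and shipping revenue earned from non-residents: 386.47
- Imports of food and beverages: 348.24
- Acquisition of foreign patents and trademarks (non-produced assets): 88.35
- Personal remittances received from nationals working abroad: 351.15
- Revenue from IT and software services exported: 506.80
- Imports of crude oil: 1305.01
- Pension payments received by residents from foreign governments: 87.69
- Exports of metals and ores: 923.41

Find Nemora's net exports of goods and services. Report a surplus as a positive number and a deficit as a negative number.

Goods: -348.24 - 1305.01 + 923.41 - 925.87 = -1655.71
Services: 506.80 + 110.15 + 386.47 - 164.51 - 684.56 = 154.35
Trade balance = -1655.71 + 154.35 = -1501.36
(Excluded from the trade balance — financial account: domestic pension funds' purchases of foreign equities 499.90; primary income: profits repatriated by foreign-owned firms operating domestically 355.00, interest paid on external government debt 168.47; capital account: acquisition of foreign patents and trademarks (non-produced assets) 88.35; secondary income: personal remittances received from nationals working abroad 351.15, pension payments received by residents from foreign governments 87.69.)

-1501.36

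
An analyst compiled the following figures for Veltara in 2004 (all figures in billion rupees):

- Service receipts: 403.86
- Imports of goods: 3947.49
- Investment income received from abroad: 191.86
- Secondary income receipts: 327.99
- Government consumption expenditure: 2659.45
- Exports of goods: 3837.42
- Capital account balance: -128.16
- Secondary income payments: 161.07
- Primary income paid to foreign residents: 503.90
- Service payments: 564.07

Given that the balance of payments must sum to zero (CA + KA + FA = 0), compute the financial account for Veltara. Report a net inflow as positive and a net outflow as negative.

Goods balance = 3837.42 - 3947.49 = -110.07
Services balance = 403.86 - 564.07 = -160.21
Trade balance (goods + services) = -110.07 + (-160.21) = -270.28
Net primary income = 191.86 - 503.90 = -312.04
Net secondary income = 327.99 - 161.07 = 166.92
Current account = -270.28 + (-312.04) + 166.92 = -415.40
Financial account = -(-415.40 + (-128.16)) = 543.56

543.56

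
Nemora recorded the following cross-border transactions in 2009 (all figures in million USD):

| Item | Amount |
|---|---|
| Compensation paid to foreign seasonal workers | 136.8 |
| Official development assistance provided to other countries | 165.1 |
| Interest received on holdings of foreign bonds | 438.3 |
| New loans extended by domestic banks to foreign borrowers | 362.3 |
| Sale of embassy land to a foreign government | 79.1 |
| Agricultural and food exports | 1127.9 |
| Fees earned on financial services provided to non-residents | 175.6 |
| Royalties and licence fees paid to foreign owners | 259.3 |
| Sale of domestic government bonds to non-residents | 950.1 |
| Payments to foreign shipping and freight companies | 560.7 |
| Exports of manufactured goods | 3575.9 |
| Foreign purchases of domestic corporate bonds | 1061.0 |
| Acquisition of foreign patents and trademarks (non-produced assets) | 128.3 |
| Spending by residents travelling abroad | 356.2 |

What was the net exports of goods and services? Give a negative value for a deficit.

3703.2

Goods: 3575.9 + 1127.9 = 4703.8
Services: -560.7 - 356.2 + 175.6 - 259.3 = -1000.6
Trade balance = 4703.8 + (-1000.6) = 3703.2
(Excluded from the trade balance — primary income: compensation paid to foreign seasonal workers 136.8, interest received on holdings of foreign bonds 438.3; secondary income: official development assistance provided to other countries 165.1; financial account: new loans extended by domestic banks to foreign borrowers 362.3, sale of domestic government bonds to non-residents 950.1, foreign purchases of domestic corporate bonds 1061.0; capital account: sale of embassy land to a foreign government 79.1, acquisition of foreign patents and trademarks (non-produced assets) 128.3.)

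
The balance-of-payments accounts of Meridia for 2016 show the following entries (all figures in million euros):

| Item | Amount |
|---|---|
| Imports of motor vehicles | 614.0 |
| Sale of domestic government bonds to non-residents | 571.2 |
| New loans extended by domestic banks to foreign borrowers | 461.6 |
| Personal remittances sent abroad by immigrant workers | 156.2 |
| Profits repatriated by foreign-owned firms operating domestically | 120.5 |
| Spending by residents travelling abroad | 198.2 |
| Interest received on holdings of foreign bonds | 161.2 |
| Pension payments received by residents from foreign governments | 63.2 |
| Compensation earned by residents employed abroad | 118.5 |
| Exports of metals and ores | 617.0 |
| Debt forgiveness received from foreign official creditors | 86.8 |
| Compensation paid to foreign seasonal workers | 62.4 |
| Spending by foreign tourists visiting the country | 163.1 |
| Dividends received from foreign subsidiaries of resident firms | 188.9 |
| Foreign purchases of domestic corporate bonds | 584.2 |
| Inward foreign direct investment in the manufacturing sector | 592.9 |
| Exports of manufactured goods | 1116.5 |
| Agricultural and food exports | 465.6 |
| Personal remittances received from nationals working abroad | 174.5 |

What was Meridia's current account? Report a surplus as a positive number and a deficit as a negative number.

1917.2

Goods: 1116.5 + 617.0 - 614.0 + 465.6 = 1585.1
Services: -198.2 + 163.1 = -35.1
Primary income: -62.4 + 188.9 + 118.5 - 120.5 + 161.2 = 285.7
Secondary income: -156.2 + 63.2 + 174.5 = 81.5
Current account = 1585.1 + (-35.1) + 285.7 + 81.5 = 1917.2
(Excluded from the current account — financial account: sale of domestic government bonds to non-residents 571.2, new loans extended by domestic banks to foreign borrowers 461.6, foreign purchases of domestic corporate bonds 584.2, inward foreign direct investment in the manufacturing sector 592.9; capital account: debt forgiveness received from foreign official creditors 86.8.)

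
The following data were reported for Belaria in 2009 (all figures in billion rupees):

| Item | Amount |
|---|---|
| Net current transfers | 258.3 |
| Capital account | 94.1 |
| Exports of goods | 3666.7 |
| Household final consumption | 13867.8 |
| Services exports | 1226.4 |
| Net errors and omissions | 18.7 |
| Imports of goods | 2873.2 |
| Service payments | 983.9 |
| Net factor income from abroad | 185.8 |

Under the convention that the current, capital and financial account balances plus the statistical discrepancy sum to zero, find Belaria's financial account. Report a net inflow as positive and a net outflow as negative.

-1592.9

Goods balance = 3666.7 - 2873.2 = 793.5
Services balance = 1226.4 - 983.9 = 242.5
Trade balance (goods + services) = 793.5 + 242.5 = 1036.0
Net primary income = 185.8
Net secondary income = 258.3
Current account = 1036.0 + 185.8 + 258.3 = 1480.1
Financial account = -(1480.1 + 94.1 + 18.7) = -1592.9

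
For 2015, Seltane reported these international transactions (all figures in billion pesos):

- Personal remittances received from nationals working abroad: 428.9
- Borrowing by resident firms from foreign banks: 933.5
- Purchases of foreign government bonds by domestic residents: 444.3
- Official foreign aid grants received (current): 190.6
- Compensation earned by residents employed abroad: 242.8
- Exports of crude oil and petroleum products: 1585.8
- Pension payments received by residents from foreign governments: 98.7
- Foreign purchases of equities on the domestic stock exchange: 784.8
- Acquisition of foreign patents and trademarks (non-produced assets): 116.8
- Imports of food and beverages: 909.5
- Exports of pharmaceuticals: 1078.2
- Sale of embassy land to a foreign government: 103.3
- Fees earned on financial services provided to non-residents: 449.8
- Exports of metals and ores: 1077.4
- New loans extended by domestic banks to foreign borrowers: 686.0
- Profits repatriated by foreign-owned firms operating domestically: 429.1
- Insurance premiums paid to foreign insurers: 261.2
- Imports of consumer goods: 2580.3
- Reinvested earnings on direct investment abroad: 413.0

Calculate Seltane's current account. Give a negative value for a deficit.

Goods: -2580.3 + 1077.4 - 909.5 + 1078.2 + 1585.8 = 251.6
Services: 449.8 - 261.2 = 188.6
Primary income: 413.0 + 242.8 - 429.1 = 226.7
Secondary income: 428.9 + 190.6 + 98.7 = 718.2
Current account = 251.6 + 188.6 + 226.7 + 718.2 = 1385.1
(Excluded from the current account — financial account: borrowing by resident firms from foreign banks 933.5, purchases of foreign government bonds by domestic residents 444.3, foreign purchases of equities on the domestic stock exchange 784.8, new loans extended by domestic banks to foreign borrowers 686.0; capital account: acquisition of foreign patents and trademarks (non-produced assets) 116.8, sale of embassy land to a foreign government 103.3.)

1385.1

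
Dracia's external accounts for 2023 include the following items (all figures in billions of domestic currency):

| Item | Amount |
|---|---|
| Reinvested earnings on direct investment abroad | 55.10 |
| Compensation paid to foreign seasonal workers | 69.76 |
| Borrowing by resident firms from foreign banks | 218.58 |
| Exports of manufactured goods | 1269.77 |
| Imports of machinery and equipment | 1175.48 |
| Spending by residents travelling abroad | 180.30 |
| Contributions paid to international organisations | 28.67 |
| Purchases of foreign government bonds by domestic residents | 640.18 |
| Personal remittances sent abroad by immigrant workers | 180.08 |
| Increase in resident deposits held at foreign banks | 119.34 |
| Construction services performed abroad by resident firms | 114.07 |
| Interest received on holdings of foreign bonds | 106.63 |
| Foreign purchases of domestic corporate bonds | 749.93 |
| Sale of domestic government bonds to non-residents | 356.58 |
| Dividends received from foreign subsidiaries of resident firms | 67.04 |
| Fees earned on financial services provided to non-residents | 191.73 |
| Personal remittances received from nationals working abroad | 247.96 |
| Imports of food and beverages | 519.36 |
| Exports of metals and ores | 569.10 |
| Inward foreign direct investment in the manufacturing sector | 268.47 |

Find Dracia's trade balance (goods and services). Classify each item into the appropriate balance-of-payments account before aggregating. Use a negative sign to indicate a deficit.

269.53

Goods: -1175.48 + 569.10 - 519.36 + 1269.77 = 144.03
Services: 114.07 - 180.30 + 191.73 = 125.50
Trade balance = 144.03 + 125.50 = 269.53
(Excluded from the trade balance — primary income: reinvested earnings on direct investment abroad 55.10, compensation paid to foreign seasonal workers 69.76, interest received on holdings of foreign bonds 106.63, dividends received from foreign subsidiaries of resident firms 67.04; financial account: borrowing by resident firms from foreign banks 218.58, purchases of foreign government bonds by domestic residents 640.18, increase in resident deposits held at foreign banks 119.34, foreign purchases of domestic corporate bonds 749.93, sale of domestic government bonds to non-residents 356.58, inward foreign direct investment in the manufacturing sector 268.47; secondary income: contributions paid to international organisations 28.67, personal remittances sent abroad by immigrant workers 180.08, personal remittances received from nationals working abroad 247.96.)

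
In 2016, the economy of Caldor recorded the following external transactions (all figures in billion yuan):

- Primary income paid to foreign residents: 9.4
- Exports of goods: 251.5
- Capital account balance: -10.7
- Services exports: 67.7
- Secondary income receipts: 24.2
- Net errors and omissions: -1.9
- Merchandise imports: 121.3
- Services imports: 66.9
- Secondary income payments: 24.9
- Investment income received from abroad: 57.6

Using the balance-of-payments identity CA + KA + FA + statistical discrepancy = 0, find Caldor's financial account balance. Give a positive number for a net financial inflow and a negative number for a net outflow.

-165.9

Goods balance = 251.5 - 121.3 = 130.2
Services balance = 67.7 - 66.9 = 0.8
Trade balance (goods + services) = 130.2 + 0.8 = 131.0
Net primary income = 57.6 - 9.4 = 48.2
Net secondary income = 24.2 - 24.9 = -0.7
Current account = 131.0 + 48.2 + (-0.7) = 178.5
Financial account = -(178.5 + (-10.7) + (-1.9)) = -165.9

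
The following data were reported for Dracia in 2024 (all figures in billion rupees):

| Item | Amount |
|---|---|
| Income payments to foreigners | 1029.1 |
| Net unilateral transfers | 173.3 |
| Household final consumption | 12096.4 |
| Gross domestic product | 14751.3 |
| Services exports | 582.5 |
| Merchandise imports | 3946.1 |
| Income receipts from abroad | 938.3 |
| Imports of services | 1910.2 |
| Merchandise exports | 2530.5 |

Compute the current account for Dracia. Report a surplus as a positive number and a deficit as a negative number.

Goods balance = 2530.5 - 3946.1 = -1415.6
Services balance = 582.5 - 1910.2 = -1327.7
Trade balance (goods + services) = -1415.6 + (-1327.7) = -2743.3
Net primary income = 938.3 - 1029.1 = -90.8
Net secondary income = 173.3
Current account = -2743.3 + (-90.8) + 173.3 = -2660.8

-2660.8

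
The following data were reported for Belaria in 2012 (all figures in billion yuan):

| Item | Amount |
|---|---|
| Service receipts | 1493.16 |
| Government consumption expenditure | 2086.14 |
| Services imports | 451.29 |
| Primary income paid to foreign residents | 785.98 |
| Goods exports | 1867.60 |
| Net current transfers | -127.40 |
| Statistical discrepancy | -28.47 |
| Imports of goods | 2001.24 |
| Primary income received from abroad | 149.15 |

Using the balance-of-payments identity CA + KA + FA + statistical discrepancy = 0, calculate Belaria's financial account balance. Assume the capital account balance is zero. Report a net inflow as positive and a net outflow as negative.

-115.53

Goods balance = 1867.60 - 2001.24 = -133.64
Services balance = 1493.16 - 451.29 = 1041.87
Trade balance (goods + services) = -133.64 + 1041.87 = 908.23
Net primary income = 149.15 - 785.98 = -636.83
Net secondary income = -127.40
Current account = 908.23 + (-636.83) + (-127.40) = 144.00
Financial account = -(144.00 + (-28.47)) = -115.53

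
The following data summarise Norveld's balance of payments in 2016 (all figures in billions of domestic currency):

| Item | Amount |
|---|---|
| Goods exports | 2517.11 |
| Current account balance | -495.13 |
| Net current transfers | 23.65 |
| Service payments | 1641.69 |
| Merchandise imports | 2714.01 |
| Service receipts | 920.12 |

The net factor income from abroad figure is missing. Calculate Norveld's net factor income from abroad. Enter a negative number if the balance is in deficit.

399.69

Current account = goods balance + services balance + net primary income + net secondary income
Sum of the known components = -894.82
Net factor income from abroad = CA - (known components) = -495.13 - (-894.82) = 399.69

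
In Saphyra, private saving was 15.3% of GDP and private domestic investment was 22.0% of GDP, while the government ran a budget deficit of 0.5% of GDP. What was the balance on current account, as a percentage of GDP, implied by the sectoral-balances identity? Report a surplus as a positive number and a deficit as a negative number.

By the sectoral-balances identity, CA = (S_private - I) + (T - G).
Private balance = 15.3 - 22.0 = -6.7
Government balance (T - G) = -0.5
CA = -6.7 + (-0.5) = -7.2

-7.2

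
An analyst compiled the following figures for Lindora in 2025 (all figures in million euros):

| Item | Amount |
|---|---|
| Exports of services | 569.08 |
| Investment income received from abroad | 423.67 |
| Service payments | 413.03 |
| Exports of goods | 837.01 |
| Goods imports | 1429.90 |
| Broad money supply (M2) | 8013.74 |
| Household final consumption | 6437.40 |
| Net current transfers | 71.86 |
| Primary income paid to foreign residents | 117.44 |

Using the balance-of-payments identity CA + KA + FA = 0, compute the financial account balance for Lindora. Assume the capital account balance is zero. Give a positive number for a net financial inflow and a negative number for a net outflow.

Goods balance = 837.01 - 1429.90 = -592.89
Services balance = 569.08 - 413.03 = 156.05
Trade balance (goods + services) = -592.89 + 156.05 = -436.84
Net primary income = 423.67 - 117.44 = 306.23
Net secondary income = 71.86
Current account = -436.84 + 306.23 + 71.86 = -58.75
Financial account = -(-58.75) = 58.75

58.75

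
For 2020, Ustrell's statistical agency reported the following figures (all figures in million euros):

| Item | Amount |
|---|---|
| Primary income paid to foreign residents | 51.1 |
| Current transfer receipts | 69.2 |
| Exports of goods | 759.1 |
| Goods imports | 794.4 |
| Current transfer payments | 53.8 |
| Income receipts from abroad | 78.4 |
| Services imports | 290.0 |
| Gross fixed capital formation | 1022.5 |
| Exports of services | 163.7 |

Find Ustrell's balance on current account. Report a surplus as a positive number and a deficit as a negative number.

-118.9

Goods balance = 759.1 - 794.4 = -35.3
Services balance = 163.7 - 290.0 = -126.3
Trade balance (goods + services) = -35.3 + (-126.3) = -161.6
Net primary income = 78.4 - 51.1 = 27.3
Net secondary income = 69.2 - 53.8 = 15.4
Current account = -161.6 + 27.3 + 15.4 = -118.9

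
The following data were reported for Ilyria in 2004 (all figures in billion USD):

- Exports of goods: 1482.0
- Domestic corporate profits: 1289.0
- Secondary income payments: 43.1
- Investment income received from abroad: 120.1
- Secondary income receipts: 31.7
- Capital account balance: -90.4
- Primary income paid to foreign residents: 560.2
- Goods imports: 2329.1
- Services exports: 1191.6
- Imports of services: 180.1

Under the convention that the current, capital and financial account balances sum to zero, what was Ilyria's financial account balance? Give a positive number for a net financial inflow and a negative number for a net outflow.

Goods balance = 1482.0 - 2329.1 = -847.1
Services balance = 1191.6 - 180.1 = 1011.5
Trade balance (goods + services) = -847.1 + 1011.5 = 164.4
Net primary income = 120.1 - 560.2 = -440.1
Net secondary income = 31.7 - 43.1 = -11.4
Current account = 164.4 + (-440.1) + (-11.4) = -287.1
Financial account = -(-287.1 + (-90.4)) = 377.5

377.5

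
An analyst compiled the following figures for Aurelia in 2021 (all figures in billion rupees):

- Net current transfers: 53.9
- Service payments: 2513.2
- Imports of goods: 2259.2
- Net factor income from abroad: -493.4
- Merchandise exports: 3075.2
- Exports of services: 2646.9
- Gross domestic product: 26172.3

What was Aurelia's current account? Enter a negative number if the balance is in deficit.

510.2

Goods balance = 3075.2 - 2259.2 = 816.0
Services balance = 2646.9 - 2513.2 = 133.7
Trade balance (goods + services) = 816.0 + 133.7 = 949.7
Net primary income = -493.4
Net secondary income = 53.9
Current account = 949.7 + (-493.4) + 53.9 = 510.2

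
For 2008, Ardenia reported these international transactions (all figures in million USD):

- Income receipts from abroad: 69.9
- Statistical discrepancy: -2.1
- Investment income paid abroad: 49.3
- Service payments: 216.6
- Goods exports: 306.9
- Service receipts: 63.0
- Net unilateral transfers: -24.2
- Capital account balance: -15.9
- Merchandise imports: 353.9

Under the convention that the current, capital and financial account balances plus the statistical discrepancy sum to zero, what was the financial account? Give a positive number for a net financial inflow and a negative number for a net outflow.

222.2

Goods balance = 306.9 - 353.9 = -47.0
Services balance = 63.0 - 216.6 = -153.6
Trade balance (goods + services) = -47.0 + (-153.6) = -200.6
Net primary income = 69.9 - 49.3 = 20.6
Net secondary income = -24.2
Current account = -200.6 + 20.6 + (-24.2) = -204.2
Financial account = -(-204.2 + (-15.9) + (-2.1)) = 222.2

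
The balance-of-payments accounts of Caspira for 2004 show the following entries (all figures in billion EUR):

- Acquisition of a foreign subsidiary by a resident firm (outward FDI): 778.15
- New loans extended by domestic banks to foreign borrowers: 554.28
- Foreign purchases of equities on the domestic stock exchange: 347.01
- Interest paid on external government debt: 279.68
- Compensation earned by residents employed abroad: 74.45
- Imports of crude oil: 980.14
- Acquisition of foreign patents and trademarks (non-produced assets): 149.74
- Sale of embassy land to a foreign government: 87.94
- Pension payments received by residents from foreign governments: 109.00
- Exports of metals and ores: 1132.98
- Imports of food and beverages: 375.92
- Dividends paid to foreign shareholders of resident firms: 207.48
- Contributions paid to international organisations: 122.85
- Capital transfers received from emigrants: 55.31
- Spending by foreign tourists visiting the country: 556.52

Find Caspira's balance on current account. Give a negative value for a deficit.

Goods: -375.92 + 1132.98 - 980.14 = -223.08
Services: 556.52
Primary income: 74.45 - 279.68 - 207.48 = -412.71
Secondary income: 109.00 - 122.85 = -13.85
Current account = (-223.08) + 556.52 + (-412.71) + (-13.85) = -93.12
(Excluded from the current account — financial account: acquisition of a foreign subsidiary by a resident firm (outward FDI) 778.15, new loans extended by domestic banks to foreign borrowers 554.28, foreign purchases of equities on the domestic stock exchange 347.01; capital account: acquisition of foreign patents and trademarks (non-produced assets) 149.74, sale of embassy land to a foreign government 87.94, capital transfers received from emigrants 55.31.)

-93.12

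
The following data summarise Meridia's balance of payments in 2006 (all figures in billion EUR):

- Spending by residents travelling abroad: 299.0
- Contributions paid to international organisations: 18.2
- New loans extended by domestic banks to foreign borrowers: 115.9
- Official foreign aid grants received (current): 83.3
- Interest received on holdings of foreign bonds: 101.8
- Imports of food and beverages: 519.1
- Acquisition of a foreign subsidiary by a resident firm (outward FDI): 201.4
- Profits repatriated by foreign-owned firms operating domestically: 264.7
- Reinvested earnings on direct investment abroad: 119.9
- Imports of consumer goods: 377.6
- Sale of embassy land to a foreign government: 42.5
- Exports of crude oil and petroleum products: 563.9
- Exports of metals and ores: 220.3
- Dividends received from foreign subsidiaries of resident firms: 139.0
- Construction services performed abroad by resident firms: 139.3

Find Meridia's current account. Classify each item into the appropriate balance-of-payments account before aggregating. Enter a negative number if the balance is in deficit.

Goods: 563.9 - 519.1 + 220.3 - 377.6 = -112.5
Services: 139.3 - 299.0 = -159.7
Primary income: 139.0 + 101.8 - 264.7 + 119.9 = 96.0
Secondary income: 83.3 - 18.2 = 65.1
Current account = (-112.5) + (-159.7) + 96.0 + 65.1 = -111.1
(Excluded from the current account — financial account: new loans extended by domestic banks to foreign borrowers 115.9, acquisition of a foreign subsidiary by a resident firm (outward FDI) 201.4; capital account: sale of embassy land to a foreign government 42.5.)

-111.1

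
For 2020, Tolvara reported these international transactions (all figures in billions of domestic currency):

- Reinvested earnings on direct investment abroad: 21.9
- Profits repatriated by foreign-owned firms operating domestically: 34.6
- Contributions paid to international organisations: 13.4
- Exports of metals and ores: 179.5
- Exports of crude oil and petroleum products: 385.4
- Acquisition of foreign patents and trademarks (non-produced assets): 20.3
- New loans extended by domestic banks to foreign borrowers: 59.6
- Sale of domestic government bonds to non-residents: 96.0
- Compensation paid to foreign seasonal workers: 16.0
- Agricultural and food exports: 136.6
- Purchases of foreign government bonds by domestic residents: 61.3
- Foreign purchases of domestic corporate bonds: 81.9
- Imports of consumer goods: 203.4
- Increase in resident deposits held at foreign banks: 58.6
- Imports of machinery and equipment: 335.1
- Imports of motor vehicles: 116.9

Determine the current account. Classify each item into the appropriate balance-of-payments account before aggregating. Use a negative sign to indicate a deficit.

Goods: 385.4 - 203.4 - 335.1 + 136.6 - 116.9 + 179.5 = 46.1
Primary income: -16.0 - 34.6 + 21.9 = -28.7
Secondary income: -13.4
Current account = 46.1 + (-28.7) + (-13.4) = 4.0
(Excluded from the current account — capital account: acquisition of foreign patents and trademarks (non-produced assets) 20.3; financial account: new loans extended by domestic banks to foreign borrowers 59.6, sale of domestic government bonds to non-residents 96.0, purchases of foreign government bonds by domestic residents 61.3, foreign purchases of domestic corporate bonds 81.9, increase in resident deposits held at foreign banks 58.6.)

4.0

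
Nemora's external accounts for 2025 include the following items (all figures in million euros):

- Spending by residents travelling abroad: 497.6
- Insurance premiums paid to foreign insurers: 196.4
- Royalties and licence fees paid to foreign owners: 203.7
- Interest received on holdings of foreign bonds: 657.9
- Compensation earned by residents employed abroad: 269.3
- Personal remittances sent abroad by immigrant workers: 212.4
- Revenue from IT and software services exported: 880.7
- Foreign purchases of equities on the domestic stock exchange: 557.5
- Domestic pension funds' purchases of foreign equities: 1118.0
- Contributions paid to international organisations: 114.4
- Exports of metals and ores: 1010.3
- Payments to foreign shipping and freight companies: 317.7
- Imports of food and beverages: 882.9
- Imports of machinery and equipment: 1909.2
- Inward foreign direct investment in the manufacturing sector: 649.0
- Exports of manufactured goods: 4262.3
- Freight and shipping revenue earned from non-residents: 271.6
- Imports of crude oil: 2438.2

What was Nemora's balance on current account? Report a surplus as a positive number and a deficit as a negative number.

579.6

Goods: 4262.3 - 2438.2 - 1909.2 - 882.9 + 1010.3 = 42.3
Services: -317.7 + 271.6 + 880.7 - 196.4 - 497.6 - 203.7 = -63.1
Primary income: 269.3 + 657.9 = 927.2
Secondary income: -114.4 - 212.4 = -326.8
Current account = 42.3 + (-63.1) + 927.2 + (-326.8) = 579.6
(Excluded from the current account — financial account: foreign purchases of equities on the domestic stock exchange 557.5, domestic pension funds' purchases of foreign equities 1118.0, inward foreign direct investment in the manufacturing sector 649.0.)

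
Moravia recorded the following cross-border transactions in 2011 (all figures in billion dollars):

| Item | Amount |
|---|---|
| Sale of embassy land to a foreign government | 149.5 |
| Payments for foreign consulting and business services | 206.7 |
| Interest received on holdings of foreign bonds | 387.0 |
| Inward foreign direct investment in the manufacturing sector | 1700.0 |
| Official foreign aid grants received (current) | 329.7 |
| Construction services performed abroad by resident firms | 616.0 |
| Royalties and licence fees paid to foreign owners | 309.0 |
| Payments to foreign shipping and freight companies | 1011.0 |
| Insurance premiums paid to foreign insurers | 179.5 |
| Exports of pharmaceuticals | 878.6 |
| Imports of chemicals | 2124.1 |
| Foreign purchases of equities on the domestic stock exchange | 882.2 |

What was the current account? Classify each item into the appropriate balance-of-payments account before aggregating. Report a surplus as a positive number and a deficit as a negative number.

-1619.0

Goods: -2124.1 + 878.6 = -1245.5
Services: -1011.0 - 206.7 - 309.0 + 616.0 - 179.5 = -1090.2
Primary income: 387.0
Secondary income: 329.7
Current account = (-1245.5) + (-1090.2) + 387.0 + 329.7 = -1619.0
(Excluded from the current account — capital account: sale of embassy land to a foreign government 149.5; financial account: inward foreign direct investment in the manufacturing sector 1700.0, foreign purchases of equities on the domestic stock exchange 882.2.)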